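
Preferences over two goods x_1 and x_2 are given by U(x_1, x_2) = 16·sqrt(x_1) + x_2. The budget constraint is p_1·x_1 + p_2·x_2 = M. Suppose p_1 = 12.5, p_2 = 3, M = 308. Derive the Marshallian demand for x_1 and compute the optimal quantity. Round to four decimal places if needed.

x_1* = 3.6864

Set MRS = p_1/p_2: 8·x_1^(−1/2) = p_1/p_2.
Thus x_1* = (8·p_2/p_1)² — independent of M — with the rest of income spent on x_2.
Plugging in: x_1* = (8·3/12.5)² = 3.6864.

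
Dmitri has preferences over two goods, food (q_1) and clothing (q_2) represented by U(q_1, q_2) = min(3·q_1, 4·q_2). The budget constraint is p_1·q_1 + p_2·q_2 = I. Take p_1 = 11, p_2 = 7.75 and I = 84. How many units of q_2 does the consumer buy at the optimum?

q_2* = 3.7472

Leontief preferences: the optimum is at the kink where q_1/4 = q_2/3, i.e. q_2 = (3/4)·q_1.
Budget: p_1·q_1 + p_2·(3/4)·q_1 = I, so (4·p_1 + 3·p_2)·q_1 = 4·I.
Demand: q_1*(p_1,p_2,I) = 4·I/(4·p_1 + 3·p_2), q_2* = 3·I/(4·p_1 + 3·p_2).
Here 4·11 + 3·7.75 = 67.25, giving q_2* = 3.7472.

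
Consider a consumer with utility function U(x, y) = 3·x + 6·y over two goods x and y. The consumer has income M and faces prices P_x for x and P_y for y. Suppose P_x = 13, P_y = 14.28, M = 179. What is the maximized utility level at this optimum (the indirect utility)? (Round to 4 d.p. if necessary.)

Perfect substitutes: compare marginal utility per dollar. 3/P_x vs 6/P_y → 0.2308 vs 0.4202.
y gives more utility per dollar, so spend all income on y: y* = M/P_y, x* = 0.
Numerically: x* = 0, y* = 12.535.
Utility at the optimum: U(0, 12.535) = 75.2101.

V = 75.2101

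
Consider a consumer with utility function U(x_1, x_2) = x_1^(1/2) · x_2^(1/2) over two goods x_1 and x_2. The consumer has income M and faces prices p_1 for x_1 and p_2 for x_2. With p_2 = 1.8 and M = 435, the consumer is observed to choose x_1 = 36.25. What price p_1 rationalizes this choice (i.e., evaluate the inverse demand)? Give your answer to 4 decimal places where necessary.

p_1 = 6

Tangency: MRS = x_2/x_1 = p_1/p_2.
Rearranging, p_2·x_2 = p_1·x_1. Substituting into the budget gives p_1·x_1·(1 + 1) = M.
Demand: x_1*(p_1,p_2,M) = 0.5·M/p_1 and x_2* = 0.5·M/p_2.
Set x_1* = 36.25 in the demand function and solve for p_1: p_1 = 6.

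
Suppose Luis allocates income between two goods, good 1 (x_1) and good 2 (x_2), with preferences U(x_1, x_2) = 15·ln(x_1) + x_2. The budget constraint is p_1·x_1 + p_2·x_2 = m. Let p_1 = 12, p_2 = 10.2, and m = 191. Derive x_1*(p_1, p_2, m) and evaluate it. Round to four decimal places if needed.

x_1* = 12.75

MU_x_1 = 15/x_1, MU_x_2 = 1. Tangency: 15/x_1 = p_1/p_2.
So x_1*(p_1,p_2) = 15·p_2/p_1, independent of income; and x_2* = (m − 15·p_2)/p_2.
At the given prices: x_1* = 15·10.2/12 = 12.75.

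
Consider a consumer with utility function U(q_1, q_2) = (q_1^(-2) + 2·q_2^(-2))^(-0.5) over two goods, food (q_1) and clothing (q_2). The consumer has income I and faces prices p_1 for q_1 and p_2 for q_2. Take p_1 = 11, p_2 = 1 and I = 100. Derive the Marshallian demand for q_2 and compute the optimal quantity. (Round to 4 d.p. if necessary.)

q_2* = 20.3016

With the ratio pinned down, the budget gives q_1* = I/(p_1 + p_2·(q_2/q_1)) and q_2* = (q_2/q_1)·q_1*.
Numerically q_2/q_1 = 2.802039, so q_1* = 100/(11 + 1·2.802039) = 7.2453 and q_2* = 2.802039·7.2453 = 20.3016.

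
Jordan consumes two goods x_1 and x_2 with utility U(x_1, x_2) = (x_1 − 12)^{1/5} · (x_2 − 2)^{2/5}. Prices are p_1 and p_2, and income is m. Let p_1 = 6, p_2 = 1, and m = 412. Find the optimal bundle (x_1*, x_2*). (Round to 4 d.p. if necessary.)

x_1* = 30.7778, x_2* = 227.3333

MRS = (1/2)·(x_2−2)/(x_1−12). Tangency with p_1/p_2 gives x_2−2 = 2·(p_1/p_2)·(x_1−12).
Substituting into the budget: x_1* = 12 + 1/3·(m − 12·p_1 − 2·p_2)/p_1, and x_2* = 2 + 2/3·(…)/p_2.
Discretionary income = 412 − 12·6 − 2·1 = 338; x_1* = 12 + 1/3·338/6 = 30.7778; x_2* = 2 + 2/3·338/1 = 227.3333.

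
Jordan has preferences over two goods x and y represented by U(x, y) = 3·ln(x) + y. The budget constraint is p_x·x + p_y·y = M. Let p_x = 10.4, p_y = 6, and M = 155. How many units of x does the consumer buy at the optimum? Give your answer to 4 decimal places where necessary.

x* = 1.7308

MU_x = 3/x, MU_y = 1. Tangency: 3/x = p_x/p_y.
So x*(p_x,p_y) = 3·p_y/p_x, independent of income; and y* = (M − 3·p_y)/p_y.
At the given prices: x* = 3·6/10.4 = 1.7308.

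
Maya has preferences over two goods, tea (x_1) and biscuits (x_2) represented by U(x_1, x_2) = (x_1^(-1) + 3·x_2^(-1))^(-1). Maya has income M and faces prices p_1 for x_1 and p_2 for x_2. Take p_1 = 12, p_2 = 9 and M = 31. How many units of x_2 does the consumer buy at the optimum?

From the CES first-order condition, (1/3)·(x_2/x_1)^(2) = p_1/p_2.
Hence x_2/x_1 = (3·p_1/p_2)^(1/(2)), i.e. raised to the 0.5 power.
With the ratio pinned down, the budget gives x_1* = M/(p_1 + p_2·(x_2/x_1)) and x_2* = (x_2/x_1)·x_1*.
Numerically x_2/x_1 = 2, so x_1* = 31/(12 + 9·2) = 1.0333 and x_2* = 2·1.0333 = 2.0667.

x_2* = 2.0667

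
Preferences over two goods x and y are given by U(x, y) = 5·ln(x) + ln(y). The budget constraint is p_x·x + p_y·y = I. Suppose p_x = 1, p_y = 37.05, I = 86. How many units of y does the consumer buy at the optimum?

y* = 0.3869

MU_x/MU_y = (5·y)/(x); tangency sets this equal to p_x/p_y.
Rearranging, p_y·y = (1/5)·p_x·x. Substituting into the budget gives p_x·x·(1 + (1/5)) = I.
Demand: x*(p_x,p_y,I) = 5/6·I/p_x and y* = 1/6·I/p_y.
At p_x=1, p_y=37.05, I=86: y* = 1/6·86/37.05 = 0.3869.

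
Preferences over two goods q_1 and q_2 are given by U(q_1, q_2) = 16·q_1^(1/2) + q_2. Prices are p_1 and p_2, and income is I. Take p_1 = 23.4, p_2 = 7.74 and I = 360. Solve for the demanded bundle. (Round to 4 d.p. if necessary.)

Solve: √q_1 = 8·p_2/p_1, so q_1*(p_1,p_2) = (8·p_2/p_1)², and q_2* = (I − p_1·q_1*)/p_2.
Plugging in: q_1* = (8·7.74/23.4)² = 7.0021, q_2* = 25.3424.

q_1* = 7.0021, q_2* = 25.3424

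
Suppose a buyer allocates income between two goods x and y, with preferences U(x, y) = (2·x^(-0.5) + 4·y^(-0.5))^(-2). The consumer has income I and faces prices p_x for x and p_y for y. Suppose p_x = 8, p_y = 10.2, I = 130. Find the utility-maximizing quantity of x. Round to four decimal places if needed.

From the CES first-order condition, (1/2)·(y/x)^(1.5) = p_x/p_y.
Solve for the ratio: y/x = [2·p_x/p_y]^(2/3).
With the ratio pinned down, the budget gives x* = I/(p_x + p_y·(y/x)) and y* = (y/x)·x*.
Numerically y/x = 1.35004, so x* = 130/(8 + 10.2·1.35004) = 5.9714.

x* = 5.9714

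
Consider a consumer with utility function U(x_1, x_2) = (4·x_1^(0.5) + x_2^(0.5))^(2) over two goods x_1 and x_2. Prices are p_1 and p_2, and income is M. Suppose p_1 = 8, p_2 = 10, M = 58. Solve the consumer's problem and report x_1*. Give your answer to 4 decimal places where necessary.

x_1* = 6.9048

MRS = MU_x_1/MU_x_2 = 4·(x_2/x_1)^(0.5). Set equal to p_1/p_2.
Solve for the ratio: x_2/x_1 = [(1/4)·p_1/p_2]^(2).
Substitute x_2 = (x_2/x_1)·x_1 into the budget: x_1* = M/(p_1 + p_2·(x_2/x_1)).
Numerically x_2/x_1 = 0.04, so x_1* = 58/(8 + 10·0.04) = 6.9048.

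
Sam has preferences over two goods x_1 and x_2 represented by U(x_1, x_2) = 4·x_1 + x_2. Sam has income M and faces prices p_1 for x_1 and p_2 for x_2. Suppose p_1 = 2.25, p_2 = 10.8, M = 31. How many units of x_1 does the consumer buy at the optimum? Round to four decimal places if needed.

x_1* = 13.7778

Linear utility — the consumer picks whichever good has higher MU/price: 4/2.25 = 1.7778 vs 1/10.8 = 0.0926.
x_1 gives more utility per dollar, so spend all income on x_1: x_1* = M/p_1, x_2* = 0.
Numerically: x_1* = 13.7778, x_2* = 0.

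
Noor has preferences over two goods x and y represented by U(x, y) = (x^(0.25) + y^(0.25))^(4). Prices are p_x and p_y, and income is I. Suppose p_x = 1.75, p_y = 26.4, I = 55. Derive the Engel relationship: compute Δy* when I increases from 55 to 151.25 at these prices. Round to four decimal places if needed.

Δy* = 1.0504

Substitute y = (y/x)·x into the budget: x* = I/(p_x + p_y·(y/x)).
Numerically y/x = 0.026827, so x* = 55/(1.75 + 26.4·0.026827) = 22.3737 and y* = 0.026827·22.3737 = 0.6002.
At I' = 151.25: y* = 1.6506. Change: 1.6506 − 0.6002 = 1.0504.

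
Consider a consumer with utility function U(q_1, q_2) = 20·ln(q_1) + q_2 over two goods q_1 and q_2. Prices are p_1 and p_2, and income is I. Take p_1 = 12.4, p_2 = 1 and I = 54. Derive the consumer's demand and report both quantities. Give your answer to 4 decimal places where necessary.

q_1* = 1.6129, q_2* = 34

Set MRS = p_1/p_2: (20/q_1)/1 = p_1/p_2.
So q_1*(p_1,p_2) = 20·p_2/p_1, independent of income; and q_2* = (I − 20·p_2)/p_2.
At the given prices: q_1* = 20·1/12.4 = 1.6129, and q_2* = 34.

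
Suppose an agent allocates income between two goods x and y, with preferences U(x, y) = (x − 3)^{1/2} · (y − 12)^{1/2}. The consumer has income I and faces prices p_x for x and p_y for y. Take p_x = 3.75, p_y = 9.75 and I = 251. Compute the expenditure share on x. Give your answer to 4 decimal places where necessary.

Let x' = x−3, y' = y−12. MRS = y'/x' = p_x/p_y.
Substituting into the budget: x* = 3 + 0.5·(I − 3·p_x − 12·p_y)/p_x, and y* = 12 + 0.5·(…)/p_y.
Discretionary income = 251 − 3·3.75 − 12·9.75 = 122.75; x* = 3 + 0.5·122.75/3.75 = 19.3667; y* = 12 + 0.5·122.75/9.75 = 18.2949.
Expenditure on x: 3.75·19.3667 = 72.625; share = 0.2893.

share on x = 0.2893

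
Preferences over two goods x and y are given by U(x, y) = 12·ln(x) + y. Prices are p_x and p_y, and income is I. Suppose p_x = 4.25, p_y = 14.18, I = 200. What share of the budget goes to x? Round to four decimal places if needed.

Set MRS = p_x/p_y: (12/x)/1 = p_x/p_y.
So x*(p_x,p_y) = 12·p_y/p_x, independent of income; and y* = (I − 12·p_y)/p_y.
At the given prices: x* = 12·14.18/4.25 = 40.0376, and y* = 2.1044.
Expenditure on x: 4.25·40.0376 = 170.16; share = 0.8508.

share on x = 0.8508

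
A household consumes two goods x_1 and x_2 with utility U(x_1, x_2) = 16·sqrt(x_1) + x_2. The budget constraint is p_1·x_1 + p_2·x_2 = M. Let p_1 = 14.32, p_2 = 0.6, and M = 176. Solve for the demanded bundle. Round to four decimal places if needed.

MU_x_1 = 8/√x_1, MU_x_2 = 1. Tangency: 8/√x_1 = p_1/p_2.
Thus x_1* = (8·p_2/p_1)² — independent of M — with the rest of income spent on x_2.
Plugging in: x_1* = (8·0.6/14.32)² = 0.1124, x_2* = 290.6518.

x_1* = 0.1124, x_2* = 290.6518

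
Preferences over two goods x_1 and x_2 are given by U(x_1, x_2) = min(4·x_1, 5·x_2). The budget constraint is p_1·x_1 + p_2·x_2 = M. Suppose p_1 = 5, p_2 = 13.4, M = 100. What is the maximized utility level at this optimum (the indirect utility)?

With perfect complements, no substitution: consume in ratio x_1:x_2 = 5:4.
Budget: p_1·x_1 + p_2·(4/5)·x_1 = M, so (5·p_1 + 4·p_2)·x_1 = 5·M.
Demand: x_1*(p_1,p_2,M) = 5·M/(5·p_1 + 4·p_2), x_2* = 4·M/(5·p_1 + 4·p_2).
Here 5·5 + 4·13.4 = 78.6, giving x_1* = 6.3613 and x_2* = 5.0891.
Utility at the optimum: U(6.3613, 5.0891) = 25.4453.

V = 25.4453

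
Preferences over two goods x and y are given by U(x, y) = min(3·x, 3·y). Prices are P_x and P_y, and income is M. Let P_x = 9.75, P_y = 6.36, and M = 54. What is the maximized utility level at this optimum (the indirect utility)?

V = 10.0559

Leontief preferences: the optimum is at the kink where x/3 = y/3, i.e. y = x.
Budget: P_x·x + P_y·x = M, so (3·P_x + 3·P_y)·x = 3·M.
Demand: x*(P_x,P_y,M) = 3·M/(3·P_x + 3·P_y), y* = 3·M/(3·P_x + 3·P_y).
Here 3·9.75 + 3·6.36 = 48.33, giving x* = 3.352 and y* = 3.352.
Utility at the optimum: U(3.352, 3.352) = 10.0559.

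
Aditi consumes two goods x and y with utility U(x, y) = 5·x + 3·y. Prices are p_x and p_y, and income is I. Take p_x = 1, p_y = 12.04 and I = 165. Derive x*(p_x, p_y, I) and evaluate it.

x* = 165

Perfect substitutes: compare marginal utility per dollar. 5/p_x vs 3/p_y → 5 vs 0.2492.
x gives more utility per dollar, so spend all income on x: x* = I/p_x, y* = 0.
Numerically: x* = 165, y* = 0.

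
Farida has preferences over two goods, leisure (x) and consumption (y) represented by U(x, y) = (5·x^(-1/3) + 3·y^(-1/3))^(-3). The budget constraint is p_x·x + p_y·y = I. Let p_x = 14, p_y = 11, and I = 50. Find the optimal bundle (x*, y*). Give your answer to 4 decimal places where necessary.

MRS = MU_x/MU_y = (5/3)·(y/x)^(4/3). Set equal to p_x/p_y.
Hence y/x = ((3/5)·p_x/p_y)^(1/(4/3)), i.e. raised to the 0.75 power.
Substitute y = (y/x)·x into the budget: x* = I/(p_x + p_y·(y/x)).
Numerically y/x = 0.816893, so x* = 50/(14 + 11·0.816893) = 2.1753 and y* = 0.816893·2.1753 = 1.7769.

x* = 2.1753, y* = 1.7769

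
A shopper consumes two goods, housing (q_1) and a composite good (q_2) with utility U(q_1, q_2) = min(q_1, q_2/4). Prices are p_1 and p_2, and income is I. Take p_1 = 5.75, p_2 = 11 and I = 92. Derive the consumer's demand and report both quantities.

q_1* = 1.8492, q_2* = 7.397

With perfect complements, no substitution: consume in ratio q_1:q_2 = 1:4.
Budget: p_1·q_1 + p_2·4·q_1 = I, so (p_1 + 4·p_2)·q_1 = I.
Demand: q_1*(p_1,p_2,I) = I/(p_1 + 4·p_2), q_2* = 4·I/(p_1 + 4·p_2).
Here 5.75 + 4·11 = 49.75, giving q_1* = 1.8492 and q_2* = 7.397.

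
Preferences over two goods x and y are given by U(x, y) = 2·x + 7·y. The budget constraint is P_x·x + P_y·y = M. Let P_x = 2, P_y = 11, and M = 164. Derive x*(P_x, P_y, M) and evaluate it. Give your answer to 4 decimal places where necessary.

Linear utility — the consumer picks whichever good has higher MU/price: 2/2 = 1 vs 7/11 = 0.6364.
x gives more utility per dollar, so spend all income on x: x* = M/P_x, y* = 0.
Numerically: x* = 82, y* = 0.

x* = 82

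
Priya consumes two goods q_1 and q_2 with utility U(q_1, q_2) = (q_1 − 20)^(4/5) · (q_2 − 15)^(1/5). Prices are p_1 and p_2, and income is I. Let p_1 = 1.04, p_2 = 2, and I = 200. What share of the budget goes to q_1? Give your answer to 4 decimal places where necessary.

MRS = 4·(q_2−15)/(q_1−20). Tangency with p_1/p_2 gives q_2−15 = (1/4)·(p_1/p_2)·(q_1−20).
Substituting into the budget: q_1* = 20 + 0.8·(I − 20·p_1 − 15·p_2)/p_1, and q_2* = 15 + 0.2·(…)/p_2.
Discretionary income = 200 − 20·1.04 − 15·2 = 149.2; q_1* = 20 + 0.8·149.2/1.04 = 134.7692; q_2* = 15 + 0.2·149.2/2 = 29.92.
Expenditure on q_1: 1.04·134.7692 = 140.16; share = 0.7008.

share on q_1 = 0.7008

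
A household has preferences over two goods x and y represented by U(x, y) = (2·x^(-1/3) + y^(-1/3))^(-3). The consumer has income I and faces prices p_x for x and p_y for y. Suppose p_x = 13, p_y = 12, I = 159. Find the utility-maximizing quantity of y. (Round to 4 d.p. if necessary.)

From the CES first-order condition, 2·(y/x)^(4/3) = p_x/p_y.
Hence y/x = ((1/2)·p_x/p_y)^(1/(4/3)), i.e. raised to the 0.75 power.
With the ratio pinned down, the budget gives x* = I/(p_x + p_y·(y/x)) and y* = (y/x)·x*.
Numerically y/x = 0.631392, so x* = 159/(13 + 12·0.631392) = 7.7272 and y* = 0.631392·7.7272 = 4.8789.

y* = 4.8789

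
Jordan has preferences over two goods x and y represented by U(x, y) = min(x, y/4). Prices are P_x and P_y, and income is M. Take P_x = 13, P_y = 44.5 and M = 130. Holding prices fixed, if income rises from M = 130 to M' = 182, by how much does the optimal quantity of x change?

Leontief preferences: the optimum is at the kink where x/1 = y/4, i.e. y = 4·x.
Budget: P_x·x + P_y·4·x = M, so (P_x + 4·P_y)·x = M.
Demand: x*(P_x,P_y,M) = M/(P_x + 4·P_y), y* = 4·M/(P_x + 4·P_y).
Here 13 + 4·44.5 = 191, giving x* = 0.6806.
At M' = 182: x* = 0.9529. Change: 0.9529 − 0.6806 = 0.2723.

Δx* = 0.2723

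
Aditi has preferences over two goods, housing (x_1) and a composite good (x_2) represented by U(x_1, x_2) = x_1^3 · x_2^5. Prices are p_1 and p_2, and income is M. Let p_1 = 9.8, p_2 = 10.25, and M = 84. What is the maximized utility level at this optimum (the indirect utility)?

V = 117065.9582

The MRS is (3/5)·x_2/x_1. Set MRS = p_1/p_2.
Rearranging, p_2·x_2 = (5/3)·p_1·x_1. Substituting into the budget gives p_1·x_1·(1 + (5/3)) = M.
Demand: x_1*(p_1,p_2,M) = 0.375·M/p_1 and x_2* = 0.625·M/p_2.
At p_1=9.8, p_2=10.25, M=84: x_1* = 0.375·84/9.8 = 3.2143, x_2* = 5.122.
Utility at the optimum: U(3.2143, 5.122) = 117065.9582.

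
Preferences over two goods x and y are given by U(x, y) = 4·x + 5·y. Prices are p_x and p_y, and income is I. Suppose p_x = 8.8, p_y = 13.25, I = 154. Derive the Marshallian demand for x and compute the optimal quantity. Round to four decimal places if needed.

Perfect substitutes: compare marginal utility per dollar. 4/p_x vs 5/p_y → 0.4545 vs 0.3774.
x gives more utility per dollar, so spend all income on x: x* = I/p_x, y* = 0.
Numerically: x* = 17.5, y* = 0.

x* = 17.5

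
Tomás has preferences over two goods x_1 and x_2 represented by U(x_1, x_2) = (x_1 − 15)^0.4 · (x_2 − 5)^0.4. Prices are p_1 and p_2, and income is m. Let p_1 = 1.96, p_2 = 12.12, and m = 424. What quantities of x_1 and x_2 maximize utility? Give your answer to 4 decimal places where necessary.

This is Cobb-Douglas in (x_1−15, x_2−5): tangency gives 0.4·p_2·(x_2−5) = 0.4·p_1·(x_1−15).
Substituting into the budget: x_1* = 15 + 0.5·(m − 15·p_1 − 5·p_2)/p_1, and x_2* = 5 + 0.5·(…)/p_2.
Discretionary income = 424 − 15·1.96 − 5·12.12 = 334; x_1* = 15 + 0.5·334/1.96 = 100.2041; x_2* = 5 + 0.5·334/12.12 = 18.7789.

x_1* = 100.2041, x_2* = 18.7789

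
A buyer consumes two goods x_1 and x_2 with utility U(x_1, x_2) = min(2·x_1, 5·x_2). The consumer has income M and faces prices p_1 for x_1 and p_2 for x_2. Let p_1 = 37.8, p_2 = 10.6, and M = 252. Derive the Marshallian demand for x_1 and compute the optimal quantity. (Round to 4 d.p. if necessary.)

Demand: x_1*(p_1,p_2,M) = 5·M/(5·p_1 + 2·p_2), x_2* = 2·M/(5·p_1 + 2·p_2).
Here 5·37.8 + 2·10.6 = 210.2, giving x_1* = 5.9943.

x_1* = 5.9943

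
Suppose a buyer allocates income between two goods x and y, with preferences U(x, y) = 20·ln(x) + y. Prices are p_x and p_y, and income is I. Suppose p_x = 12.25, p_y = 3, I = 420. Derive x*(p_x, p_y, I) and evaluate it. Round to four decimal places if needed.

x* = 4.898

Set MRS = p_x/p_y: (20/x)/1 = p_x/p_y.
So x*(p_x,p_y) = 20·p_y/p_x, independent of income; and y* = (I − 20·p_y)/p_y.
At the given prices: x* = 20·3/12.25 = 4.898.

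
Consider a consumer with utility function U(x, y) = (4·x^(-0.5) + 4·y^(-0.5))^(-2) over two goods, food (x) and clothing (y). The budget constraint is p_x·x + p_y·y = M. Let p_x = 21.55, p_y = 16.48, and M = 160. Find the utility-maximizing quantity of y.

MRS = MU_x/MU_y = (y/x)^(1.5). Set equal to p_x/p_y.
Hence y/x = (p_x/p_y)^(1/(1.5)), i.e. raised to the 2/3 power.
With the ratio pinned down, the budget gives x* = M/(p_x + p_y·(y/x)) and y* = (y/x)·x*.
Numerically y/x = 1.195804, so x* = 160/(21.55 + 16.48·1.195804) = 3.8781 and y* = 1.195804·3.8781 = 4.6375.

y* = 4.6375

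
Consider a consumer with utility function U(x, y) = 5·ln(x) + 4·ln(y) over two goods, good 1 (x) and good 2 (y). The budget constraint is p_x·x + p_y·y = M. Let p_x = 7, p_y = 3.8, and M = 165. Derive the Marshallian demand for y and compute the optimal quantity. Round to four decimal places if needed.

y* = 19.2982

Tangency: MRS = (5/4)·y/x = p_x/p_y.
So 5·p_y·y = 4·p_x·x; combined with the budget, a share 5/9 of income goes to x.
Demand: x*(p_x,p_y,M) = 5/9·M/p_x and y* = 4/9·M/p_y.
At p_x=7, p_y=3.8, M=165: y* = 4/9·165/3.8 = 19.2982.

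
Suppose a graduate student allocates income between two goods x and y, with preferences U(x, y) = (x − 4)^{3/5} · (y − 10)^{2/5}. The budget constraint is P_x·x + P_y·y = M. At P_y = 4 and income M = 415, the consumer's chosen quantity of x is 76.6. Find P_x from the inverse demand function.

P_x = 3

Let x' = x−4, y' = y−10. MRS = (3/2)·y'/x' = P_x/P_y.
Substituting into the budget: x* = 4 + 0.6·(M − 4·P_x − 10·P_y)/P_x, and y* = 10 + 0.4·(…)/P_y.
Set x* = 76.6 in the demand function and solve for P_x: P_x = 3.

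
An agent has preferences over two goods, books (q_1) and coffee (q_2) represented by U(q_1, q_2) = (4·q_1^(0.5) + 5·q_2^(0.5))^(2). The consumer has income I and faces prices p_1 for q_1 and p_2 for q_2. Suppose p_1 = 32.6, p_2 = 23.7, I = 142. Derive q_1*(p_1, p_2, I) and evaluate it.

MRS = MU_q_1/MU_q_2 = (4/5)·(q_2/q_1)^(0.5). Set equal to p_1/p_2.
Solve for the ratio: q_2/q_1 = [(5/4)·p_1/p_2]^(2).
Substitute q_2 = (q_2/q_1)·q_1 into the budget: q_1* = I/(p_1 + p_2·(q_2/q_1)).
Numerically q_2/q_1 = 2.956368, so q_1* = 142/(32.6 + 23.7·2.956368) = 1.3831.

q_1* = 1.3831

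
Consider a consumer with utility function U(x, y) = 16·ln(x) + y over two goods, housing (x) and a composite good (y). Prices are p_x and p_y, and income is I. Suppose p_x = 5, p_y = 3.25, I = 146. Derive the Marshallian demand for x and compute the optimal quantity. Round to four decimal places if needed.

x* = 10.4

MU_x = 16/x, MU_y = 1. Tangency: 16/x = p_x/p_y.
So x*(p_x,p_y) = 16·p_y/p_x, independent of income; and y* = (I − 16·p_y)/p_y.
At the given prices: x* = 16·3.25/5 = 10.4.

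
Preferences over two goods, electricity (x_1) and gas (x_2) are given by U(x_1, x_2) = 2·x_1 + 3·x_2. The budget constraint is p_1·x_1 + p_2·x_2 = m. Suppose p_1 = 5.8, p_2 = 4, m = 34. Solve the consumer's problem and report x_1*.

x_1* = 0

Perfect substitutes: compare marginal utility per dollar. 2/p_1 vs 3/p_2 → 0.3448 vs 0.75.
x_2 gives more utility per dollar, so spend all income on x_2: x_2* = m/p_2, x_1* = 0.
Numerically: x_1* = 0, x_2* = 8.5.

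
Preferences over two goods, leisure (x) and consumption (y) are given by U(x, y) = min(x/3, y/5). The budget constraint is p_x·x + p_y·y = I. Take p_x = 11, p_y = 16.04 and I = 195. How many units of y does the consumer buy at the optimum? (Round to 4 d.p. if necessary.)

y* = 8.6131

Here 3·11 + 5·16.04 = 113.2, giving y* = 8.6131.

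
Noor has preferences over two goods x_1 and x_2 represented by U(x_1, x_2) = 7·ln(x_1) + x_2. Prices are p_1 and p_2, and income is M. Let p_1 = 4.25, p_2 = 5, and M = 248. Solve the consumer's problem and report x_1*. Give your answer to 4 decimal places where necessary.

x_1* = 8.2353

MU_x_1 = 7/x_1, MU_x_2 = 1. Tangency: 7/x_1 = p_1/p_2.
So x_1*(p_1,p_2) = 7·p_2/p_1, independent of income; and x_2* = (M − 7·p_2)/p_2.
At the given prices: x_1* = 7·5/4.25 = 8.2353.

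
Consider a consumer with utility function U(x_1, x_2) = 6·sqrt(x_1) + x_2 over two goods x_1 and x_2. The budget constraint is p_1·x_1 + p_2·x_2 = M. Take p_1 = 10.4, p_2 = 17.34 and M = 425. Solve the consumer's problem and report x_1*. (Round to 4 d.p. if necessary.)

x_1* = 25.0192

MU_x_1 = 3/√x_1, MU_x_2 = 1. Tangency: 3/√x_1 = p_1/p_2.
Thus x_1* = (3·p_2/p_1)² — independent of M — with the rest of income spent on x_2.
Plugging in: x_1* = (3·17.34/10.4)² = 25.0192.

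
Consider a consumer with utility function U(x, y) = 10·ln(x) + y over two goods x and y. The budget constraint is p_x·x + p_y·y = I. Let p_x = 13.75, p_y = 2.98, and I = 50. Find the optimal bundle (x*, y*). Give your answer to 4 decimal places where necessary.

x* = 2.1673, y* = 6.7785

Set MRS = p_x/p_y: (10/x)/1 = p_x/p_y.
So x*(p_x,p_y) = 10·p_y/p_x, independent of income; and y* = (I − 10·p_y)/p_y.
At the given prices: x* = 10·2.98/13.75 = 2.1673, and y* = 6.7785.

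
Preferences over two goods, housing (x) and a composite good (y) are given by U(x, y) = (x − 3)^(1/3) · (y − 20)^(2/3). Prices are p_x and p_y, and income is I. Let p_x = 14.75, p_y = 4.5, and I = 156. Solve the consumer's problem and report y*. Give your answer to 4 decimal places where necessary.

MRS = (1/2)·(y−20)/(x−3). Tangency with p_x/p_y gives y−20 = 2·(p_x/p_y)·(x−3).
After buying the subsistence bundle (3, 20), a share 1/3 of the remaining income goes to x: x* = 3 + 1/3·(I − 3p_x − 20p_y)/p_x.
Discretionary income = 156 − 3·14.75 − 20·4.5 = 21.75; y* = 20 + 2/3·21.75/4.5 = 23.2222.

y* = 23.2222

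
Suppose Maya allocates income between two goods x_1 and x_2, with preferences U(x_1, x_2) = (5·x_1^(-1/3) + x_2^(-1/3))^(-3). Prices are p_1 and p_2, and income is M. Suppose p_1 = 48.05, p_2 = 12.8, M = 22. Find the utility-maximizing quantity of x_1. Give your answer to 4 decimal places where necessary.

MU_x_1 ∝ 5·x_1^(-4/3), MU_x_2 ∝ x_2^(-4/3), so MRS = 5·(x_2/x_1)^(4/3) = p_1/p_2.
Solve for the ratio: x_2/x_1 = [(1/5)·p_1/p_2]^(0.75).
Substitute x_2 = (x_2/x_1)·x_1 into the budget: x_1* = M/(p_1 + p_2·(x_2/x_1)).
Numerically x_2/x_1 = 0.806557, so x_1* = 22/(48.05 + 12.8·0.806557) = 0.3769.

x_1* = 0.3769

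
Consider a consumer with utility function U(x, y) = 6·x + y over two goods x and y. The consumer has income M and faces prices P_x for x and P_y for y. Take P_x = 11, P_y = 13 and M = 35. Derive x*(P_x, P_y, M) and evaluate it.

x* = 3.1818

Linear utility — the consumer picks whichever good has higher MU/price: 6/11 = 0.5455 vs 1/13 = 0.0769.
x gives more utility per dollar, so spend all income on x: x* = M/P_x, y* = 0.
Numerically: x* = 3.1818, y* = 0.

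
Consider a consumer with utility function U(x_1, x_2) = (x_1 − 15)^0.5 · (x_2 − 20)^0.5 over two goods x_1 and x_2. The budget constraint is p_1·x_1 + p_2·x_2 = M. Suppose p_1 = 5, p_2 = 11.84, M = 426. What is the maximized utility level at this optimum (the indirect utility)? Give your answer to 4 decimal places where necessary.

MRS = (x_2−20)/(x_1−15). Tangency with p_1/p_2 gives x_2−20 = (p_1/p_2)·(x_1−15).
Substituting into the budget: x_1* = 15 + 0.5·(M − 15·p_1 − 20·p_2)/p_1, and x_2* = 20 + 0.5·(…)/p_2.
Discretionary income = 426 − 15·5 − 20·11.84 = 114.2; x_1* = 15 + 0.5·114.2/5 = 26.42; x_2* = 20 + 0.5·114.2/11.84 = 24.8226.
Utility at the optimum: U(26.42, 24.8226) = 7.4212.

V = 7.4212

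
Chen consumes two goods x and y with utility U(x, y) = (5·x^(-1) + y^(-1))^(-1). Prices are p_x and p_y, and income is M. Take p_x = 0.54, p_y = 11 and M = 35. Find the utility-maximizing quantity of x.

x* = 21.473

With the ratio pinned down, the budget gives x* = M/(p_x + p_y·(y/x)) and y* = (y/x)·x*.
Numerically y/x = 0.099087, so x* = 35/(0.54 + 11·0.099087) = 21.473.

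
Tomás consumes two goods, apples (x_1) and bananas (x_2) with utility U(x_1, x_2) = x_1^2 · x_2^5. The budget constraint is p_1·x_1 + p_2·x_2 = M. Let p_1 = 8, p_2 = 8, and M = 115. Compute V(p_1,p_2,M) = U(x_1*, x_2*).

V = 1925212.6491

MU_x_1/MU_x_2 = (2·x_2)/(5·x_1); tangency sets this equal to p_1/p_2.
So 2·p_2·x_2 = 5·p_1·x_1; combined with the budget, a share 2/7 of income goes to x_1.
Demand: x_1*(p_1,p_2,M) = 2/7·M/p_1 and x_2* = 5/7·M/p_2.
At p_1=8, p_2=8, M=115: x_1* = 2/7·115/8 = 4.1071, x_2* = 10.2679.
Utility at the optimum: U(4.1071, 10.2679) = 1925212.6491.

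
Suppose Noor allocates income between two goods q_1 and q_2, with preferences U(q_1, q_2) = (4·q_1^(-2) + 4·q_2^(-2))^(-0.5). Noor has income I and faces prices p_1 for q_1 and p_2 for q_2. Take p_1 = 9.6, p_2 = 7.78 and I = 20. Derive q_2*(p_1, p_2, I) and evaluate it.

From the CES first-order condition, (q_2/q_1)^(3) = p_1/p_2.
Solve for the ratio: q_2/q_1 = [p_1/p_2]^(1/3).
With the ratio pinned down, the budget gives q_1* = I/(p_1 + p_2·(q_2/q_1)) and q_2* = (q_2/q_1)·q_1*.
Numerically q_2/q_1 = 1.072582, so q_1* = 20/(9.6 + 7.78·1.072582) = 1.1145 and q_2* = 1.072582·1.1145 = 1.1954.

q_2* = 1.1954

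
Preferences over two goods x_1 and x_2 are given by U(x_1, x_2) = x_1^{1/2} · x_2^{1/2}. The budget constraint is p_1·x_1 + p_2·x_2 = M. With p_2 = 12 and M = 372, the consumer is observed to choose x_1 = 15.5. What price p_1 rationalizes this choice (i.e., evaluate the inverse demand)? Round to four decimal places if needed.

MU_x_1/MU_x_2 = (0.5·x_2)/(0.5·x_1); tangency sets this equal to p_1/p_2.
So 0.5·p_2·x_2 = 0.5·p_1·x_1; combined with the budget, a share 0.5 of income goes to x_1.
Demand: x_1*(p_1,p_2,M) = 0.5·M/p_1 and x_2* = 0.5·M/p_2.
Set x_1* = 15.5 in the demand function and solve for p_1: p_1 = 12.

p_1 = 12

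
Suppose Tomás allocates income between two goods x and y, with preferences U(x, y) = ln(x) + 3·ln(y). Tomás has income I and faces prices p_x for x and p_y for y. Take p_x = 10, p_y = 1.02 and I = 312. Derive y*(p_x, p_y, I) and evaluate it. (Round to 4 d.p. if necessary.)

y* = 229.4118

MU_x/MU_y = (y)/(3·x); tangency sets this equal to p_x/p_y.
Rearranging, p_y·y = 3·p_x·x. Substituting into the budget gives p_x·x·(1 + 3) = I.
Demand: x*(p_x,p_y,I) = 0.25·I/p_x and y* = 0.75·I/p_y.
At p_x=10, p_y=1.02, I=312: y* = 0.75·312/1.02 = 229.4118.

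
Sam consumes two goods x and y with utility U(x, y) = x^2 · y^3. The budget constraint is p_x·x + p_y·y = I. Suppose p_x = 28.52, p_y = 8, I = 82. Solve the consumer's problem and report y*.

Demand: x*(p_x,p_y,I) = 0.4·I/p_x and y* = 0.6·I/p_y.
At p_x=28.52, p_y=8, I=82: y* = 0.6·82/8 = 6.15.

y* = 6.15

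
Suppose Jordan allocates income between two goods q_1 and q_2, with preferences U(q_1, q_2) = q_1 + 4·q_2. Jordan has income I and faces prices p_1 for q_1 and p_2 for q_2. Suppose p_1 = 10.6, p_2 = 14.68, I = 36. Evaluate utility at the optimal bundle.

V = 9.8093

Numerically: q_1* = 0, q_2* = 2.4523.
Utility at the optimum: U(0, 2.4523) = 9.8093.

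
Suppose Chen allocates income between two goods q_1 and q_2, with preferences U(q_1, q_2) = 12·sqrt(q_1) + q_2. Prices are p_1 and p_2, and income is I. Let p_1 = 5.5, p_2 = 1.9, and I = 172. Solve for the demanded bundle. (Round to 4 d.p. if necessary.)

q_1* = 4.2962, q_2* = 78.09

Thus q_1* = (6·p_2/p_1)² — independent of I — with the rest of income spent on q_2.
Plugging in: q_1* = (6·1.9/5.5)² = 4.2962, q_2* = 78.09.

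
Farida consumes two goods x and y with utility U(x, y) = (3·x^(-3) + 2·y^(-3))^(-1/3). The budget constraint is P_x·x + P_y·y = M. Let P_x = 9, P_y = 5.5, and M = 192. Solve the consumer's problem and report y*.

y* = 13.4206

MRS = MU_x/MU_y = (3/2)·(y/x)^(4). Set equal to P_x/P_y.
Hence y/x = ((2/3)·P_x/P_y)^(1/(4)), i.e. raised to the 0.25 power.
Substitute y = (y/x)·x into the budget: x* = M/(P_x + P_y·(y/x)).
Numerically y/x = 1.021991, so x* = 192/(9 + 5.5·1.021991) = 13.1318 and y* = 1.021991·13.1318 = 13.4206.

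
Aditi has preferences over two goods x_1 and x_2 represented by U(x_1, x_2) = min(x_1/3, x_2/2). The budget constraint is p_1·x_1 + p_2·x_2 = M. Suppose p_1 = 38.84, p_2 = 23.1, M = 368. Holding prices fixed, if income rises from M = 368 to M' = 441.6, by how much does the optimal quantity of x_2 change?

With perfect complements, no substitution: consume in ratio x_1:x_2 = 3:2.
Budget: p_1·x_1 + p_2·(2/3)·x_1 = M, so (3·p_1 + 2·p_2)·x_1 = 3·M.
Demand: x_1*(p_1,p_2,M) = 3·M/(3·p_1 + 2·p_2), x_2* = 2·M/(3·p_1 + 2·p_2).
Here 3·38.84 + 2·23.1 = 162.72, giving x_2* = 4.5231.
At M' = 441.6: x_2* = 5.4277. Change: 5.4277 − 4.5231 = 0.9046.

Δx_2* = 0.9046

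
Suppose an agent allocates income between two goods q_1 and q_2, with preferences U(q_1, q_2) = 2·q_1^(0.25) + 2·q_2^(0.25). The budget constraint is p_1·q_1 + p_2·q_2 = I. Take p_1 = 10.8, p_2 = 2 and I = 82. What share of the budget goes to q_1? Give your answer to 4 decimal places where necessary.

share on q_1 = 0.3631

MU_q_1 ∝ 2·q_1^(-0.75), MU_q_2 ∝ 2·q_2^(-0.75), so MRS = (q_2/q_1)^(0.75) = p_1/p_2.
Solve for the ratio: q_2/q_1 = [p_1/p_2]^(4/3).
Substitute q_2 = (q_2/q_1)·q_1 into the budget: q_1* = I/(p_1 + p_2·(q_2/q_1)).
Numerically q_2/q_1 = 9.473817, so q_1* = 82/(10.8 + 2·9.473817) = 2.7565 and q_2* = 9.473817·2.7565 = 26.1148.
Expenditure on q_1: 10.8·2.7565 = 29.7704; share = 0.3631.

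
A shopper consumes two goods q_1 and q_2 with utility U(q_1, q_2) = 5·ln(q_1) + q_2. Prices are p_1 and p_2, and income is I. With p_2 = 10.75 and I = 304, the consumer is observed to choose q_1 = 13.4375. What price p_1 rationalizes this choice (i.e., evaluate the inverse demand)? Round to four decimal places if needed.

MU_q_1 = 5/q_1, MU_q_2 = 1. Tangency: 5/q_1 = p_1/p_2.
So q_1*(p_1,p_2) = 5·p_2/p_1, independent of income; and q_2* = (I − 5·p_2)/p_2.
Set q_1* = 13.4375 in the demand function and solve for p_1: p_1 = 4.

p_1 = 4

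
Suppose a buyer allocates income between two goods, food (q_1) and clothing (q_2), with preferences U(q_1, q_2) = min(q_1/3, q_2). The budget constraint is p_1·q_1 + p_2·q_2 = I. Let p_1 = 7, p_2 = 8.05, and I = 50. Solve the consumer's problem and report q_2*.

q_2* = 1.7212

With perfect complements, no substitution: consume in ratio q_1:q_2 = 3:1.
Budget: p_1·q_1 + p_2·(1/3)·q_1 = I, so (3·p_1 + p_2)·q_1 = 3·I.
Demand: q_1*(p_1,p_2,I) = 3·I/(3·p_1 + p_2), q_2* = I/(3·p_1 + p_2).
Here 3·7 + 8.05 = 29.05, giving q_2* = 1.7212.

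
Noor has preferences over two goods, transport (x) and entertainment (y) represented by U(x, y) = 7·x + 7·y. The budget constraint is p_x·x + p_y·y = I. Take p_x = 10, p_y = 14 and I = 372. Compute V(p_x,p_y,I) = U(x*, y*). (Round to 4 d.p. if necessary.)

V = 260.4

Linear utility — the consumer picks whichever good has higher MU/price: 7/10 = 0.7 vs 7/14 = 0.5.
x gives more utility per dollar, so spend all income on x: x* = I/p_x, y* = 0.
Numerically: x* = 37.2, y* = 0.
Utility at the optimum: U(37.2, 0) = 260.4.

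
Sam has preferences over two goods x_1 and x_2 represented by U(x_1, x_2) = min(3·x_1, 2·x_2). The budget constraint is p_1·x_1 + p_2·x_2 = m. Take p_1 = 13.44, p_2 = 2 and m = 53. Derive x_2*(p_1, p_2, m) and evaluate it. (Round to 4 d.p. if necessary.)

x_2* = 4.8358

Leontief preferences: the optimum is at the kink where x_1/2 = x_2/3, i.e. x_2 = (3/2)·x_1.
Budget: p_1·x_1 + p_2·(3/2)·x_1 = m, so (2·p_1 + 3·p_2)·x_1 = 2·m.
Demand: x_1*(p_1,p_2,m) = 2·m/(2·p_1 + 3·p_2), x_2* = 3·m/(2·p_1 + 3·p_2).
Here 2·13.44 + 3·2 = 32.88, giving x_2* = 4.8358.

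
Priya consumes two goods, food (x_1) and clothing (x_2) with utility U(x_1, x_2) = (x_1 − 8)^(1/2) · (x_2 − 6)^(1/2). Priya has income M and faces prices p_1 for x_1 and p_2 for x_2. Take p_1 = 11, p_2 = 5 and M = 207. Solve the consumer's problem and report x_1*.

x_1* = 12.0455

MRS = (x_2−6)/(x_1−8). Tangency with p_1/p_2 gives x_2−6 = (p_1/p_2)·(x_1−8).
After buying the subsistence bundle (8, 6), a share 0.5 of the remaining income goes to x_1: x_1* = 8 + 0.5·(M − 8p_1 − 6p_2)/p_1.
Discretionary income = 207 − 8·11 − 6·5 = 89; x_1* = 8 + 0.5·89/11 = 12.0455.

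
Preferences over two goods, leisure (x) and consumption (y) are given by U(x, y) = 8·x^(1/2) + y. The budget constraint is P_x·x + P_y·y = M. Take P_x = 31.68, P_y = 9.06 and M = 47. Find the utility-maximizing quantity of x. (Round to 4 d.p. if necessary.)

x* = 1.3086

Utility is quasi-linear in y; the FOC for x is 4/√x = P_x/P_y.
Solve: √x = 4·P_y/P_x, so x*(P_x,P_y) = (4·P_y/P_x)², and y* = (M − P_x·x*)/P_y.
Plugging in: x* = (4·9.06/31.68)² = 1.3086.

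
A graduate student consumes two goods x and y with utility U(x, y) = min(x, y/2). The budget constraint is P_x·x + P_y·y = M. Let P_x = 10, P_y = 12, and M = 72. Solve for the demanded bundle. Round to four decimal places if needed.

Demand: x*(P_x,P_y,M) = M/(P_x + 2·P_y), y* = 2·M/(P_x + 2·P_y).
Here 10 + 2·12 = 34, giving x* = 2.1176 and y* = 4.2353.

x* = 2.1176, y* = 4.2353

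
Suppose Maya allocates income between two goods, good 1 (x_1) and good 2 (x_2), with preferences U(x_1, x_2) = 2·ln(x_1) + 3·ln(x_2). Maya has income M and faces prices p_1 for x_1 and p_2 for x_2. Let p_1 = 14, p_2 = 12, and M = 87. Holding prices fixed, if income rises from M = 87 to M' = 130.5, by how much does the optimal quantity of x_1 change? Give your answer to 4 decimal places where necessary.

Δx_1* = 1.2429

Tangency: MRS = (2/3)·x_2/x_1 = p_1/p_2.
So 2·p_2·x_2 = 3·p_1·x_1; combined with the budget, a share 0.4 of income goes to x_1.
Demand: x_1*(p_1,p_2,M) = 0.4·M/p_1 and x_2* = 0.6·M/p_2.
At p_1=14, p_2=12, M=87: x_1* = 0.4·87/14 = 2.4857.
At M' = 130.5: x_1* = 3.7286. Change: 3.7286 − 2.4857 = 1.2429.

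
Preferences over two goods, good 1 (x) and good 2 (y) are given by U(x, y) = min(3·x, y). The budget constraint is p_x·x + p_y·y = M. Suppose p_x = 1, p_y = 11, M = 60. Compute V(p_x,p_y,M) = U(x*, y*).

With perfect complements, no substitution: consume in ratio x:y = 1:3.
Budget: p_x·x + p_y·3·x = M, so (p_x + 3·p_y)·x = M.
Demand: x*(p_x,p_y,M) = M/(p_x + 3·p_y), y* = 3·M/(p_x + 3·p_y).
Here 1 + 3·11 = 34, giving x* = 1.7647 and y* = 5.2941.
Utility at the optimum: U(1.7647, 5.2941) = 5.2941.

V = 5.2941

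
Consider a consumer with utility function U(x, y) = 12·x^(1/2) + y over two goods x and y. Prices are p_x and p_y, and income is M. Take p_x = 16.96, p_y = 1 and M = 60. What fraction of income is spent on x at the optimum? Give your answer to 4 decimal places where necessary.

MU_x = 6/√x, MU_y = 1. Tangency: 6/√x = p_x/p_y.
Thus x* = (6·p_y/p_x)² — independent of M — with the rest of income spent on y.
Plugging in: x* = (6·1/16.96)² = 0.1252, y* = 57.8774.
Expenditure on x: 16.96·0.1252 = 2.1226; share = 0.0354.

share on x = 0.0354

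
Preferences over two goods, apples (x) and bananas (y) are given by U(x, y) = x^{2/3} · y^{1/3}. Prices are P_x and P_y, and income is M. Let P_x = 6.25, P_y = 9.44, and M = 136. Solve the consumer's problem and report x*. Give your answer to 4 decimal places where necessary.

x* = 14.5067

Demand: x*(P_x,P_y,M) = 2/3·M/P_x and y* = 1/3·M/P_y.
At P_x=6.25, P_y=9.44, M=136: x* = 2/3·136/6.25 = 14.5067.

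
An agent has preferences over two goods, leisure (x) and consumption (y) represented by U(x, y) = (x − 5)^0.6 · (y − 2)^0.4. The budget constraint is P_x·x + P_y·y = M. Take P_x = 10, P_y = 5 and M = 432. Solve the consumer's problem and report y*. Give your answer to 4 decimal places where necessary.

y* = 31.76

Let x' = x−5, y' = y−2. MRS = (3/2)·y'/x' = P_x/P_y.
Substituting into the budget: x* = 5 + 0.6·(M − 5·P_x − 2·P_y)/P_x, and y* = 2 + 0.4·(…)/P_y.
Discretionary income = 432 − 5·10 − 2·5 = 372; y* = 2 + 0.4·372/5 = 31.76.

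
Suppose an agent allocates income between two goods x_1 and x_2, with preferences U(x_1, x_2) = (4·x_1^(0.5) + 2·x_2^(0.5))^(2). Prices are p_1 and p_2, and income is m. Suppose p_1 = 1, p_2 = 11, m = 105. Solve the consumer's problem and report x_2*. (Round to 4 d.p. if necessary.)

MU_x_1 ∝ 4·x_1^(-0.5), MU_x_2 ∝ 2·x_2^(-0.5), so MRS = 2·(x_2/x_1)^(0.5) = p_1/p_2.
Hence x_2/x_1 = ((1/2)·p_1/p_2)^(1/(0.5)), i.e. raised to the 2 power.
With the ratio pinned down, the budget gives x_1* = m/(p_1 + p_2·(x_2/x_1)) and x_2* = (x_2/x_1)·x_1*.
Numerically x_2/x_1 = 0.002066, so x_1* = 105/(1 + 11·0.002066) = 102.6667 and x_2* = 0.002066·102.6667 = 0.2121.

x_2* = 0.2121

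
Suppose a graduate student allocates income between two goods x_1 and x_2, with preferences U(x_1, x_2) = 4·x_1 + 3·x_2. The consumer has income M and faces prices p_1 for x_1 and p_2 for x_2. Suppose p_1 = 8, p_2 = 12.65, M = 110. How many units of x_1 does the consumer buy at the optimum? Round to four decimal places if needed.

x_1* = 13.75

Linear utility — the consumer picks whichever good has higher MU/price: 4/8 = 0.5 vs 3/12.65 = 0.2372.
x_1 gives more utility per dollar, so spend all income on x_1: x_1* = M/p_1, x_2* = 0.
Numerically: x_1* = 13.75, x_2* = 0.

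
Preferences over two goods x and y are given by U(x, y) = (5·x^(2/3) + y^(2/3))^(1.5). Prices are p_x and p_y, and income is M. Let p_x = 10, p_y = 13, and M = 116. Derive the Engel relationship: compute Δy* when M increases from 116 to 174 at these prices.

Δy* = 0.021

Substitute y = (y/x)·x into the budget: x* = M/(p_x + p_y·(y/x)).
Numerically y/x = 0.003641, so x* = 116/(10 + 13·0.003641) = 11.5453 and y* = 0.003641·11.5453 = 0.042.
At M' = 174: y* = 0.0631. Change: 0.0631 − 0.042 = 0.021.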